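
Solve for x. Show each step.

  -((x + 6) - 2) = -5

Step 1. [-((x + 6) - 2) = -5] flip signs both sides ⇒ neg: (x + 6) - 2 = 5.
Step 2. [(x + 6) - 2 = 5] 2 comes off first (add 2) ⇒ sub: x + 6 = 7.
Step 3. [x + 6 = 7] peel the +6: subtract 6 from each side, so sub: x = 1.

Answer: x ∈ {1}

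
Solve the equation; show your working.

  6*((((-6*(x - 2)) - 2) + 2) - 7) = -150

Step 1. [6*((((-6*(x - 2)) - 2) + 2) - 7) = -150] leading coefficient 6: divide by 6. So div: (((-6*(x - 2)) - 2) + 2) - 7 = -25.
Step 2. [(((-6*(x - 2)) - 2) + 2) - 7 = -25] 7 comes off first (add 7) ⇒ sub: ((-6*(x - 2)) - 2) + 2 = -18.
Step 3. [((-6*(x - 2)) - 2) + 2 = -18] +2 is outermost — subtract 2 both sides. So sub: (-6*(x - 2)) - 2 = -20.
Step 4. [(-6*(x - 2)) - 2 = -20] the outer -2 inverts by adding 2, so sub: -6*(x - 2) = -18.
Step 5. [-6*(x - 2) = -18] LHS = -6·(…); ÷-6 both sides, so div: x - 2 = 3.
Step 6. [x - 2 = 3] -2 is outermost — add 2 both sides, so sub: x = 5.

Answer: x ∈ {5}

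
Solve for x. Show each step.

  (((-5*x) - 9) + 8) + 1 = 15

Step 1. [(((-5*x) - 9) + 8) + 1 = 15] peel the +1: subtract 1 from each side ⇒ sub: ((-5*x) - 9) + 8 = 14.
Step 2. [((-5*x) - 9) + 8 = 14] subtract 8: x sits inside (… + 8) ⇒ sub: (-5*x) - 9 = 6.
Step 3. [(-5*x) - 9 = 6] peel the -9: add 9 from each side ⇒ sub: -5*x = 15.
Step 4. [-5*x = 15] leading coefficient -5: divide by -5. So div: x = -3.

Answer: x ∈ {-3}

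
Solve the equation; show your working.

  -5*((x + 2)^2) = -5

Step 1. [-5*((x + 2)^2) = -5] -5·(inner) — divide through by -5. So div: (x + 2)^2 = 1.
Step 2. [(x + 2)^2 = 1] LHS squared, RHS 1 ≥ 0: apply √ (±) ⇒ sqrt: x + 2 = 1 or -1.
Step 3. [x + 2 = 1 or -1] subtract 2: x sits inside (… + 2) ⇒ sub: x = -1 or -3.

Answer: x ∈ {-3, -1}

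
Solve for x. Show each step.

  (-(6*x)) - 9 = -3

Step 1. [(-(6*x)) - 9 = -3] the outer -9 inverts by adding 9 ⇒ sub: -(6*x) = 6.
Step 2. [-(6*x) = 6] leading − — multiply by −1, so neg: 6*x = -6.
Step 3. [6*x = -6] 6 out front; divide by 6 ⇒ div: x = -1.

Answer: x ∈ {-1}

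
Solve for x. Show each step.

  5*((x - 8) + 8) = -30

Step 1. [5*((x - 8) + 8) = -30] 5 out front; divide by 5. So div: (x - 8) + 8 = -6.
Step 2. [(x - 8) + 8 = -6] the outer +8 inverts by subtracting 8 ⇒ sub: x - 8 = -14.
Step 3. [x - 8 = -14] peel the -8: add 8 from each side, so sub: x = -6.

Answer: x ∈ {-6}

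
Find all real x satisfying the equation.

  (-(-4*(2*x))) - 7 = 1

Step 1. [(-(-4*(2*x))) - 7 = 1] add 7: x sits inside (… - 7) ⇒ sub: -(-4*(2*x)) = 8.
Step 2. [-(-4*(2*x)) = 8] LHS negated; negate both sides ⇒ neg: -4*(2*x) = -8.
Step 3. [-4*(2*x) = -8] -4·(inner) — divide through by -4. So div: 2*x = 2.
Step 4. [2*x = 2] 2·(inner) — divide through by 2. So div: x = 1.

Answer: x ∈ {1}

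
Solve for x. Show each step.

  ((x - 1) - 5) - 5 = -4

Step 1. [((x - 1) - 5) - 5 = -4] add 5: x sits inside (… - 5). So sub: (x - 1) - 5 = 1.
Step 2. [(x - 1) - 5 = 1] the outer -5 inverts by adding 5 ⇒ sub: x - 1 = 6.
Step 3. [x - 1 = 6] add 1: x sits inside (… - 1) ⇒ sub: x = 7.

Answer: x ∈ {7}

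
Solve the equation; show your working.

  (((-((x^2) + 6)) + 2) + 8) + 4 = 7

Step 1. [(((-((x^2) + 6)) + 2) + 8) + 4 = 7] peel the +4: subtract 4 from each side, so sub: ((-((x^2) + 6)) + 2) + 8 = 3.
Step 2. [((-((x^2) + 6)) + 2) + 8 = 3] +8 is outermost — subtract 8 both sides ⇒ sub: (-((x^2) + 6)) + 2 = -5.
Step 3. [(-((x^2) + 6)) + 2 = -5] subtract 2: x sits inside (… + 2), so sub: -((x^2) + 6) = -7.
Step 4. [-((x^2) + 6) = -7] leading − — multiply by −1 ⇒ neg: (x^2) + 6 = 7.
Step 5. [(x^2) + 6 = 7] +6 is outermost — subtract 6 both sides. So sub: x^2 = 1.
Step 6. [x^2 = 1] √ both sides: 1 ≥ 0 gives two branches ⇒ sqrt: x = 1 or -1.

Answer: x ∈ {-1, 1}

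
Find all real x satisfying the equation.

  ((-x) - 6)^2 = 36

Step 1. [((-x) - 6)^2 = 36] LHS squared, RHS 36 ≥ 0: apply √ (±). So sqrt: (-x) - 6 = 6 or -6.
Step 2. [(-x) - 6 = 6 or -6] the outer -6 inverts by adding 6, so sub: -x = 12 or 0.
Step 3. [-x = 12 or 0] leading − — multiply by −1, so neg: x = -12 or 0.

Answer: x ∈ {-12, 0}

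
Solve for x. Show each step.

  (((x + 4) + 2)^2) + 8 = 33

Step 1. [(((x + 4) + 2)^2) + 8 = 33] the outer +8 inverts by subtracting 8, so sub: ((x + 4) + 2)^2 = 25.
Step 2. [((x + 4) + 2)^2 = 25] 25 ≥ 0, LHS is (·)² — take ±√ ⇒ sqrt: (x + 4) + 2 = 5 or -5.
Step 3. [(x + 4) + 2 = 5 or -5] peel the +2: subtract 2 from each side. So sub: x + 4 = 3 or -7.
Step 4. [x + 4 = 3 or -7] subtract 4: x sits inside (… + 4). So sub: x = -1 or -11.

Answer: x ∈ {-11, -1}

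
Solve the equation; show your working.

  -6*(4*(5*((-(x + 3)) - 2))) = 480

Step 1. [-6*(4*(5*((-(x + 3)) - 2))) = 480] leading coefficient -6: divide by -6, so div: 4*(5*((-(x + 3)) - 2)) = -80.
Step 2. [4*(5*((-(x + 3)) - 2)) = -80] 4·(inner) — divide through by 4. So div: 5*((-(x + 3)) - 2) = -20.
Step 3. [5*((-(x + 3)) - 2) = -20] LHS = 5·(…); ÷5 both sides, so div: (-(x + 3)) - 2 = -4.
Step 4. [(-(x + 3)) - 2 = -4] 2 comes off first (add 2), so sub: -(x + 3) = -2.
Step 5. [-(x + 3) = -2] LHS negated; negate both sides ⇒ neg: x + 3 = 2.
Step 6. [x + 3 = 2] 3 comes off first (subtract 3), so sub: x = -1.

Answer: x ∈ {-1}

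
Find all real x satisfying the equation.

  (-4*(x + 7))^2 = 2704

Step 1. [(-4*(x + 7))^2 = 2704] LHS squared, RHS 2704 ≥ 0: apply √ (±). So sqrt: -4*(x + 7) = 52 or -52.
Step 2. [-4*(x + 7) = 52 or -52] -4·(inner) — divide through by -4 ⇒ div: x + 7 = -13 or 13.
Step 3. [x + 7 = -13 or 13] peel the +7: subtract 7 from each side ⇒ sub: x = -20 or 6.

Answer: x ∈ {-20, 6}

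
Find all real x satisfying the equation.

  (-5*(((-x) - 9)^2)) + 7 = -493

Step 1. [(-5*(((-x) - 9)^2)) + 7 = -493] the outer +7 inverts by subtracting 7. So sub: -5*(((-x) - 9)^2) = -500.
Step 2. [-5*(((-x) - 9)^2) = -500] divide by the outer -5 ⇒ div: ((-x) - 9)^2 = 100.
Step 3. [((-x) - 9)^2 = 100] LHS squared, RHS 100 ≥ 0: apply √ (±). So sqrt: (-x) - 9 = 10 or -10.
Step 4. [(-x) - 9 = 10 or -10] peel the -9: add 9 from each side. So sub: -x = 19 or -1.
Step 5. [-x = 19 or -1] leading − — multiply by −1 ⇒ neg: x = -19 or 1.

Answer: x ∈ {-19, 1}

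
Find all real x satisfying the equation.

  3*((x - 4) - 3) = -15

Step 1. [3*((x - 4) - 3) = -15] 3·(inner) — divide through by 3, so div: (x - 4) - 3 = -5.
Step 2. [(x - 4) - 3 = -5] add 3: x sits inside (… - 3), so sub: x - 4 = -2.
Step 3. [x - 4 = -2] peel the -4: add 4 from each side ⇒ sub: x = 2.

Answer: x ∈ {2}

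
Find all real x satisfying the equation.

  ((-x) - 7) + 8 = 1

Step 1. [((-x) - 7) + 8 = 1] subtract 8: x sits inside (… + 8). So sub: (-x) - 7 = -7.
Step 2. [(-x) - 7 = -7] the outer -7 inverts by adding 7. So sub: -x = 0.
Step 3. [-x = 0] leading − — multiply by −1, so neg: x = 0.

Answer: x ∈ {0}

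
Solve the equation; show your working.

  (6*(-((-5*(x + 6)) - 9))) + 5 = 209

Step 1. [(6*(-((-5*(x + 6)) - 9))) + 5 = 209] the outer +5 inverts by subtracting 5. So sub: 6*(-((-5*(x + 6)) - 9)) = 204.
Step 2. [6*(-((-5*(x + 6)) - 9)) = 204] leading coefficient 6: divide by 6, so div: -((-5*(x + 6)) - 9) = 34.
Step 3. [-((-5*(x + 6)) - 9) = 34] LHS negated; negate both sides ⇒ neg: (-5*(x + 6)) - 9 = -34.
Step 4. [(-5*(x + 6)) - 9 = -34] peel the -9: add 9 from each side. So sub: -5*(x + 6) = -25.
Step 5. [-5*(x + 6) = -25] divide by the outer -5. So div: x + 6 = 5.
Step 6. [x + 6 = 5] the outer +6 inverts by subtracting 6 ⇒ sub: x = -1.

Answer: x ∈ {-1}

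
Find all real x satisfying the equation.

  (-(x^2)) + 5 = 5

Step 1. [(-(x^2)) + 5 = 5] peel the +5: subtract 5 from each side. So sub: -(x^2) = 0.
Step 2. [-(x^2) = 0] flip signs both sides ⇒ neg: x^2 = 0.
Step 3. [x^2 = 0] LHS squared, RHS 0 ≥ 0: apply √ (±) ⇒ sqrt: x = 0.

Answer: x ∈ {0}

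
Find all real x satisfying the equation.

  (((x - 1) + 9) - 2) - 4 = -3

Step 1. [(((x - 1) + 9) - 2) - 4 = -3] 4 comes off first (add 4) ⇒ sub: ((x - 1) + 9) - 2 = 1.
Step 2. [((x - 1) + 9) - 2 = 1] -2 is outermost — add 2 both sides, so sub: (x - 1) + 9 = 3.
Step 3. [(x - 1) + 9 = 3] +9 is outermost — subtract 9 both sides, so sub: x - 1 = -6.
Step 4. [x - 1 = -6] the outer -1 inverts by adding 1, so sub: x = -5.

Answer: x ∈ {-5}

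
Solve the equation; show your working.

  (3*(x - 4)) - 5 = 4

Step 1. [(3*(x - 4)) - 5 = 4] peel the -5: add 5 from each side, so sub: 3*(x - 4) = 9.
Step 2. [3*(x - 4) = 9] leading coefficient 3: divide by 3. So div: x - 4 = 3.
Step 3. [x - 4 = 3] add 4: x sits inside (… - 4). So sub: x = 7.

Answer: x ∈ {7}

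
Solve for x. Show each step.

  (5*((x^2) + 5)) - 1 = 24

Step 1. [(5*((x^2) + 5)) - 1 = 24] add 1: x sits inside (… - 1), so sub: 5*((x^2) + 5) = 25.
Step 2. [5*((x^2) + 5) = 25] LHS = 5·(…); ÷5 both sides ⇒ div: (x^2) + 5 = 5.
Step 3. [(x^2) + 5 = 5] subtract 5: x sits inside (… + 5). So sub: x^2 = 0.
Step 4. [x^2 = 0] LHS squared, RHS 0 ≥ 0: apply √ (±) ⇒ sqrt: x = 0.

Answer: x ∈ {0}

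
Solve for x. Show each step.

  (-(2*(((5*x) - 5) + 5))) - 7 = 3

Step 1. [(-(2*(((5*x) - 5) + 5))) - 7 = 3] peel the -7: add 7 from each side. So sub: -(2*(((5*x) - 5) + 5)) = 10.
Step 2. [-(2*(((5*x) - 5) + 5)) = 10] LHS negated; negate both sides ⇒ neg: 2*(((5*x) - 5) + 5) = -10.
Step 3. [2*(((5*x) - 5) + 5) = -10] leading coefficient 2: divide by 2 ⇒ div: ((5*x) - 5) + 5 = -5.
Step 4. [((5*x) - 5) + 5 = -5] subtract 5: x sits inside (… + 5), so sub: (5*x) - 5 = -10.
Step 5. [(5*x) - 5 = -10] 5 divides every term; factor it out. So factor: x - 1 = -2.
Step 6. [x - 1 = -2] peel the -1: add 1 from each side ⇒ sub: x = -1.

Answer: x ∈ {-1}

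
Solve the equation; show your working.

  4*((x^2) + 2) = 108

Step 1. [4*((x^2) + 2) = 108] leading coefficient 4: divide by 4 ⇒ div: (x^2) + 2 = 27.
Step 2. [(x^2) + 2 = 27] the outer +2 inverts by subtracting 2 ⇒ sub: x^2 = 25.
Step 3. [x^2 = 25] √ both sides: 25 ≥ 0 gives two branches ⇒ sqrt: x = 5 or -5.

Answer: x ∈ {-5, 5}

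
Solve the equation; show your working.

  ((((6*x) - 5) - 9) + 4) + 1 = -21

Step 1. [((((6*x) - 5) - 9) + 4) + 1 = -21] +1 is outermost — subtract 1 both sides ⇒ sub: (((6*x) - 5) - 9) + 4 = -22.
Step 2. [(((6*x) - 5) - 9) + 4 = -22] the outer +4 inverts by subtracting 4, so sub: ((6*x) - 5) - 9 = -26.
Step 3. [((6*x) - 5) - 9 = -26] the outer -9 inverts by adding 9, so sub: (6*x) - 5 = -17.
Step 4. [(6*x) - 5 = -17] the outer -5 inverts by adding 5. So sub: 6*x = -12.
Step 5. [6*x = -12] 6·(inner) — divide through by 6. So div: x = -2.

Answer: x ∈ {-2}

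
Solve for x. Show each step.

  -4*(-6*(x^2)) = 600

Step 1. [-4*(-6*(x^2)) = 600] -4 out front; divide by -4 ⇒ div: -6*(x^2) = -150.
Step 2. [-6*(x^2) = -150] divide by the outer -6. So div: x^2 = 25.
Step 3. [x^2 = 25] √ both sides: 25 ≥ 0 gives two branches. So sqrt: x = 5 or -5.

Answer: x ∈ {-5, 5}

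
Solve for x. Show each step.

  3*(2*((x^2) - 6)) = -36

Step 1. [3*(2*((x^2) - 6)) = -36] LHS = 3·(…); ÷3 both sides. So div: 2*((x^2) - 6) = -12.
Step 2. [2*((x^2) - 6) = -12] 2·(inner) — divide through by 2, so div: (x^2) - 6 = -6.
Step 3. [(x^2) - 6 = -6] -6 is outermost — add 6 both sides, so sub: x^2 = 0.
Step 4. [x^2 = 0] LHS squared, RHS 0 ≥ 0: apply √ (±), so sqrt: x = 0.

Answer: x ∈ {0}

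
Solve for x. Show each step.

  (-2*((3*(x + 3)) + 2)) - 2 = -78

Step 1. [(-2*((3*(x + 3)) + 2)) - 2 = -78] 2 comes off first (add 2). So sub: -2*((3*(x + 3)) + 2) = -76.
Step 2. [-2*((3*(x + 3)) + 2) = -76] leading coefficient -2: divide by -2, so div: (3*(x + 3)) + 2 = 38.
Step 3. [(3*(x + 3)) + 2 = 38] +2 is outermost — subtract 2 both sides, so sub: 3*(x + 3) = 36.
Step 4. [3*(x + 3) = 36] 3 out front; divide by 3, so div: x + 3 = 12.
Step 5. [x + 3 = 12] peel the +3: subtract 3 from each side. So sub: x = 9.

Answer: x ∈ {9}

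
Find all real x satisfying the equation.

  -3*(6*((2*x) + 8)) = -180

Step 1. [-3*(6*((2*x) + 8)) = -180] -3·(inner) — divide through by -3 ⇒ div: 6*((2*x) + 8) = 60.
Step 2. [6*((2*x) + 8) = 60] 6·(inner) — divide through by 6, so div: (2*x) + 8 = 10.
Step 3. [(2*x) + 8 = 10] subtract 8: x sits inside (… + 8) ⇒ sub: 2*x = 2.
Step 4. [2*x = 2] 2·(inner) — divide through by 2. So div: x = 1.

Answer: x ∈ {1}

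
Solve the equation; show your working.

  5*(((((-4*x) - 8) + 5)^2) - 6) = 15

Step 1. [5*(((((-4*x) - 8) + 5)^2) - 6) = 15] 5 out front; divide by 5, so div: ((((-4*x) - 8) + 5)^2) - 6 = 3.
Step 2. [((((-4*x) - 8) + 5)^2) - 6 = 3] add 6: x sits inside (… - 6) ⇒ sub: (((-4*x) - 8) + 5)^2 = 9.
Step 3. [(((-4*x) - 8) + 5)^2 = 9] LHS squared, RHS 9 ≥ 0: apply √ (±), so sqrt: ((-4*x) - 8) + 5 = 3 or -3.
Step 4. [((-4*x) - 8) + 5 = 3 or -3] +5 is outermost — subtract 5 both sides. So sub: (-4*x) - 8 = -2 or -8.
Step 5. [(-4*x) - 8 = -2 or -8] add 8: x sits inside (… - 8). So sub: -4*x = 6 or 0.
Step 6. [-4*x = 6 or 0] -4 out front; divide by -4 ⇒ div: x = -3/2 or 0.

Answer: x ∈ {-3/2, 0}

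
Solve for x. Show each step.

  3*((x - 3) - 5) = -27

Step 1. [3*((x - 3) - 5) = -27] leading coefficient 3: divide by 3, so div: (x - 3) - 5 = -9.
Step 2. [(x - 3) - 5 = -9] 5 comes off first (add 5). So sub: x - 3 = -4.
Step 3. [x - 3 = -4] peel the -3: add 3 from each side, so sub: x = -1.

Answer: x ∈ {-1}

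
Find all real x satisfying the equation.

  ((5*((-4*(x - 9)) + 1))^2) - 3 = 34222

Step 1. [((5*((-4*(x - 9)) + 1))^2) - 3 = 34222] add 3: x sits inside (… - 3). So sub: (5*((-4*(x - 9)) + 1))^2 = 34225.
Step 2. [(5*((-4*(x - 9)) + 1))^2 = 34225] 34225 ≥ 0, LHS is (·)² — take ±√. So sqrt: 5*((-4*(x - 9)) + 1) = 185 or -185.
Step 3. [5*((-4*(x - 9)) + 1) = 185 or -185] 5·(inner) — divide through by 5 ⇒ div: (-4*(x - 9)) + 1 = 37 or -37.
Step 4. [(-4*(x - 9)) + 1 = 37 or -37] +1 is outermost — subtract 1 both sides, so sub: -4*(x - 9) = 36 or -38.
Step 5. [-4*(x - 9) = 36 or -38] leading coefficient -4: divide by -4 ⇒ div: x - 9 = -9 or 19/2.
Step 6. [x - 9 = -9 or 19/2] the outer -9 inverts by adding 9, so sub: x = 0 or 37/2.

Answer: x ∈ {0, 37/2}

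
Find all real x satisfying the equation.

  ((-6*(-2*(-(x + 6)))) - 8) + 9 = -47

Step 1. [((-6*(-2*(-(x + 6)))) - 8) + 9 = -47] peel the +9: subtract 9 from each side, so sub: (-6*(-2*(-(x + 6)))) - 8 = -56.
Step 2. [(-6*(-2*(-(x + 6)))) - 8 = -56] the outer -8 inverts by adding 8 ⇒ sub: -6*(-2*(-(x + 6))) = -48.
Step 3. [-6*(-2*(-(x + 6))) = -48] LHS = -6·(…); ÷-6 both sides. So div: -2*(-(x + 6)) = 8.
Step 4. [-2*(-(x + 6)) = 8] divide by the outer -2, so div: -(x + 6) = -4.
Step 5. [-(x + 6) = -4] leading − — multiply by −1, so neg: x + 6 = 4.
Step 6. [x + 6 = 4] subtract 6: x sits inside (… + 6), so sub: x = -2.

Answer: x ∈ {-2}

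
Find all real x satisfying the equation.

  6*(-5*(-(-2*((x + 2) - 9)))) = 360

Step 1. [6*(-5*(-(-2*((x + 2) - 9)))) = 360] 6 out front; divide by 6, so div: -5*(-(-2*((x + 2) - 9))) = 60.
Step 2. [-5*(-(-2*((x + 2) - 9))) = 60] -5 out front; divide by -5, so div: -(-2*((x + 2) - 9)) = -12.
Step 3. [-(-2*((x + 2) - 9)) = -12] LHS negated; negate both sides, so neg: -2*((x + 2) - 9) = 12.
Step 4. [-2*((x + 2) - 9) = 12] -2·(inner) — divide through by -2, so div: (x + 2) - 9 = -6.
Step 5. [(x + 2) - 9 = -6] 9 comes off first (add 9), so sub: x + 2 = 3.
Step 6. [x + 2 = 3] the outer +2 inverts by subtracting 2, so sub: x = 1.

Answer: x ∈ {1}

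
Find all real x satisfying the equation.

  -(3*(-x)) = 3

Step 1. [-(3*(-x)) = 3] leading − — multiply by −1. So neg: 3*(-x) = -3.
Step 2. [3*(-x) = -3] leading coefficient 3: divide by 3, so div: -x = -1.
Step 3. [-x = -1] flip signs both sides. So neg: x = 1.

Answer: x ∈ {1}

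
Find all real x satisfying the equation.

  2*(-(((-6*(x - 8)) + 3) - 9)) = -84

Step 1. [2*(-(((-6*(x - 8)) + 3) - 9)) = -84] 2·(inner) — divide through by 2, so div: -(((-6*(x - 8)) + 3) - 9) = -42.
Step 2. [-(((-6*(x - 8)) + 3) - 9) = -42] leading − — multiply by −1 ⇒ neg: ((-6*(x - 8)) + 3) - 9 = 42.
Step 3. [((-6*(x - 8)) + 3) - 9 = 42] add 9: x sits inside (… - 9). So sub: (-6*(x - 8)) + 3 = 51.
Step 4. [(-6*(x - 8)) + 3 = 51] subtract 3: x sits inside (… + 3), so sub: -6*(x - 8) = 48.
Step 5. [-6*(x - 8) = 48] -6·(inner) — divide through by -6. So div: x - 8 = -8.
Step 6. [x - 8 = -8] peel the -8: add 8 from each side. So sub: x = 0.

Answer: x ∈ {0}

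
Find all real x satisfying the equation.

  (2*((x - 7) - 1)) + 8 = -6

Step 1. [(2*((x - 7) - 1)) + 8 = -6] peel the +8: subtract 8 from each side ⇒ sub: 2*((x - 7) - 1) = -14.
Step 2. [2*((x - 7) - 1) = -14] divide by the outer 2. So div: (x - 7) - 1 = -7.
Step 3. [(x - 7) - 1 = -7] the outer -1 inverts by adding 1. So sub: x - 7 = -6.
Step 4. [x - 7 = -6] add 7: x sits inside (… - 7), so sub: x = 1.

Answer: x ∈ {1}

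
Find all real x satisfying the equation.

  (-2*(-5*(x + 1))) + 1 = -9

Step 1. [(-2*(-5*(x + 1))) + 1 = -9] +1 is outermost — subtract 1 both sides ⇒ sub: -2*(-5*(x + 1)) = -10.
Step 2. [-2*(-5*(x + 1)) = -10] -2·(inner) — divide through by -2, so div: -5*(x + 1) = 5.
Step 3. [-5*(x + 1) = 5] -5 out front; divide by -5 ⇒ div: x + 1 = -1.
Step 4. [x + 1 = -1] +1 is outermost — subtract 1 both sides ⇒ sub: x = -2.

Answer: x ∈ {-2}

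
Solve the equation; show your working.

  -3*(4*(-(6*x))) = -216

Step 1. [-3*(4*(-(6*x))) = -216] leading coefficient -3: divide by -3 ⇒ div: 4*(-(6*x)) = 72.
Step 2. [4*(-(6*x)) = 72] 4 out front; divide by 4 ⇒ div: -(6*x) = 18.
Step 3. [-(6*x) = 18] leading − — multiply by −1, so neg: 6*x = -18.
Step 4. [6*x = -18] LHS = 6·(…); ÷6 both sides ⇒ div: x = -3.

Answer: x ∈ {-3}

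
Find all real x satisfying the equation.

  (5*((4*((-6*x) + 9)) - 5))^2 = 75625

Step 1. [(5*((4*((-6*x) + 9)) - 5))^2 = 75625] LHS squared, RHS 75625 ≥ 0: apply √ (±). So sqrt: 5*((4*((-6*x) + 9)) - 5) = 275 or -275.
Step 2. [5*((4*((-6*x) + 9)) - 5) = 275 or -275] 5 out front; divide by 5 ⇒ div: (4*((-6*x) + 9)) - 5 = 55 or -55.
Step 3. [(4*((-6*x) + 9)) - 5 = 55 or -55] peel the -5: add 5 from each side, so sub: 4*((-6*x) + 9) = 60 or -50.
Step 4. [4*((-6*x) + 9) = 60 or -50] 4 out front; divide by 4, so div: (-6*x) + 9 = 15 or -25/2.
Step 5. [(-6*x) + 9 = 15 or -25/2] peel the +9: subtract 9 from each side, so sub: -6*x = 6 or -43/2.
Step 6. [-6*x = 6 or -43/2] -6 out front; divide by -6 ⇒ div: x = -1 or 43/12.

Answer: x ∈ {-1, 43/12}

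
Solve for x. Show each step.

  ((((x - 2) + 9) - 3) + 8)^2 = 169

Step 1. [((((x - 2) + 9) - 3) + 8)^2 = 169] 169 ≥ 0, LHS is (·)² — take ±√, so sqrt: (((x - 2) + 9) - 3) + 8 = 13 or -13.
Step 2. [(((x - 2) + 9) - 3) + 8 = 13 or -13] the outer +8 inverts by subtracting 8 ⇒ sub: ((x - 2) + 9) - 3 = 5 or -21.
Step 3. [((x - 2) + 9) - 3 = 5 or -21] add 3: x sits inside (… - 3) ⇒ sub: (x - 2) + 9 = 8 or -18.
Step 4. [(x - 2) + 9 = 8 or -18] subtract 9: x sits inside (… + 9) ⇒ sub: x - 2 = -1 or -27.
Step 5. [x - 2 = -1 or -27] peel the -2: add 2 from each side ⇒ sub: x = 1 or -25.

Answer: x ∈ {-25, 1}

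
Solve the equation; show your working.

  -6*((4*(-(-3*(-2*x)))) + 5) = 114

Step 1. [-6*((4*(-(-3*(-2*x)))) + 5) = 114] leading coefficient -6: divide by -6, so div: (4*(-(-3*(-2*x)))) + 5 = -19.
Step 2. [(4*(-(-3*(-2*x)))) + 5 = -19] subtract 5: x sits inside (… + 5). So sub: 4*(-(-3*(-2*x))) = -24.
Step 3. [4*(-(-3*(-2*x))) = -24] 4 out front; divide by 4 ⇒ div: -(-3*(-2*x)) = -6.
Step 4. [-(-3*(-2*x)) = -6] flip signs both sides, so neg: -3*(-2*x) = 6.
Step 5. [-3*(-2*x) = 6] leading coefficient -3: divide by -3. So div: -2*x = -2.
Step 6. [-2*x = -2] divide by the outer -2. So div: x = 1.

Answer: x ∈ {1}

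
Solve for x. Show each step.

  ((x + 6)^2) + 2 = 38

Step 1. [((x + 6)^2) + 2 = 38] peel the +2: subtract 2 from each side, so sub: (x + 6)^2 = 36.
Step 2. [(x + 6)^2 = 36] 36 ≥ 0, LHS is (·)² — take ±√, so sqrt: x + 6 = 6 or -6.
Step 3. [x + 6 = 6 or -6] the outer +6 inverts by subtracting 6, so sub: x = 0 or -12.

Answer: x ∈ {-12, 0}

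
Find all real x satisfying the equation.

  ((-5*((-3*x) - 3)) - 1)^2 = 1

Step 1. [((-5*((-3*x) - 3)) - 1)^2 = 1] 1 ≥ 0, LHS is (·)² — take ±√. So sqrt: (-5*((-3*x) - 3)) - 1 = 1 or -1.
Step 2. [(-5*((-3*x) - 3)) - 1 = 1 or -1] the outer -1 inverts by adding 1. So sub: -5*((-3*x) - 3) = 2 or 0.
Step 3. [-5*((-3*x) - 3) = 2 or 0] -5 out front; divide by -5, so div: (-3*x) - 3 = -2/5 or 0.
Step 4. [(-3*x) - 3 = -2/5 or 0] the outer -3 inverts by adding 3 ⇒ sub: -3*x = 13/5 or 3.
Step 5. [-3*x = 13/5 or 3] -3·(inner) — divide through by -3. So div: x = -13/15 or -1.

Answer: x ∈ {-1, -13/15}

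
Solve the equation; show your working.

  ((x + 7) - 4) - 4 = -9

Step 1. [((x + 7) - 4) - 4 = -9] -4 is outermost — add 4 both sides. So sub: (x + 7) - 4 = -5.
Step 2. [(x + 7) - 4 = -5] 4 comes off first (add 4). So sub: x + 7 = -1.
Step 3. [x + 7 = -1] 7 comes off first (subtract 7), so sub: x = -8.

Answer: x ∈ {-8}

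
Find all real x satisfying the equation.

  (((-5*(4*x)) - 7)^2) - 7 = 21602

Step 1. [(((-5*(4*x)) - 7)^2) - 7 = 21602] peel the -7: add 7 from each side ⇒ sub: ((-5*(4*x)) - 7)^2 = 21609.
Step 2. [((-5*(4*x)) - 7)^2 = 21609] LHS squared, RHS 21609 ≥ 0: apply √ (±), so sqrt: (-5*(4*x)) - 7 = 147 or -147.
Step 3. [(-5*(4*x)) - 7 = 147 or -147] peel the -7: add 7 from each side. So sub: -5*(4*x) = 154 or -140.
Step 4. [-5*(4*x) = 154 or -140] leading coefficient -5: divide by -5. So div: 4*x = -154/5 or 28.
Step 5. [4*x = -154/5 or 28] divide by the outer 4, so div: x = -77/10 or 7.

Answer: x ∈ {-77/10, 7}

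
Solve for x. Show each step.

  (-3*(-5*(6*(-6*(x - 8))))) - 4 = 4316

Step 1. [(-3*(-5*(6*(-6*(x - 8))))) - 4 = 4316] 4 comes off first (add 4), so sub: -3*(-5*(6*(-6*(x - 8)))) = 4320.
Step 2. [-3*(-5*(6*(-6*(x - 8)))) = 4320] divide by the outer -3 ⇒ div: -5*(6*(-6*(x - 8))) = -1440.
Step 3. [-5*(6*(-6*(x - 8))) = -1440] -5·(inner) — divide through by -5 ⇒ div: 6*(-6*(x - 8)) = 288.
Step 4. [6*(-6*(x - 8)) = 288] LHS = 6·(…); ÷6 both sides, so div: -6*(x - 8) = 48.
Step 5. [-6*(x - 8) = 48] -6·(inner) — divide through by -6 ⇒ div: x - 8 = -8.
Step 6. [x - 8 = -8] peel the -8: add 8 from each side ⇒ sub: x = 0.

Answer: x ∈ {0}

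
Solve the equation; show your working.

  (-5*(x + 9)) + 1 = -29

Step 1. [(-5*(x + 9)) + 1 = -29] the outer +1 inverts by subtracting 1, so sub: -5*(x + 9) = -30.
Step 2. [-5*(x + 9) = -30] LHS = -5·(…); ÷-5 both sides, so div: x + 9 = 6.
Step 3. [x + 9 = 6] the outer +9 inverts by subtracting 9 ⇒ sub: x = -3.

Answer: x ∈ {-3}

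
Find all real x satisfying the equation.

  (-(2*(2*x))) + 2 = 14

Step 1. [(-(2*(2*x))) + 2 = 14] the outer +2 inverts by subtracting 2. So sub: -(2*(2*x)) = 12.
Step 2. [-(2*(2*x)) = 12] flip signs both sides, so neg: 2*(2*x) = -12.
Step 3. [2*(2*x) = -12] LHS = 2·(…); ÷2 both sides, so div: 2*x = -6.
Step 4. [2*x = -6] LHS = 2·(…); ÷2 both sides ⇒ div: x = -3.

Answer: x ∈ {-3}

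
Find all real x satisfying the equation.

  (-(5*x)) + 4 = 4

Step 1. [(-(5*x)) + 4 = 4] subtract 4: x sits inside (… + 4). So sub: -(5*x) = 0.
Step 2. [-(5*x) = 0] flip signs both sides, so neg: 5*x = 0.
Step 3. [5*x = 0] 5·(inner) — divide through by 5 ⇒ div: x = 0.

Answer: x ∈ {0}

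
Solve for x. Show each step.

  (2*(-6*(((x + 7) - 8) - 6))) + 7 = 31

Step 1. [(2*(-6*(((x + 7) - 8) - 6))) + 7 = 31] peel the +7: subtract 7 from each side. So sub: 2*(-6*(((x + 7) - 8) - 6)) = 24.
Step 2. [2*(-6*(((x + 7) - 8) - 6)) = 24] divide by the outer 2. So div: -6*(((x + 7) - 8) - 6) = 12.
Step 3. [-6*(((x + 7) - 8) - 6) = 12] divide by the outer -6. So div: ((x + 7) - 8) - 6 = -2.
Step 4. [((x + 7) - 8) - 6 = -2] -6 is outermost — add 6 both sides, so sub: (x + 7) - 8 = 4.
Step 5. [(x + 7) - 8 = 4] the outer -8 inverts by adding 8, so sub: x + 7 = 12.
Step 6. [x + 7 = 12] subtract 7: x sits inside (… + 7) ⇒ sub: x = 5.

Answer: x ∈ {5}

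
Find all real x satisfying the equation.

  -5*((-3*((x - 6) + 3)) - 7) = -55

Step 1. [-5*((-3*((x - 6) + 3)) - 7) = -55] LHS = -5·(…); ÷-5 both sides. So div: (-3*((x - 6) + 3)) - 7 = 11.
Step 2. [(-3*((x - 6) + 3)) - 7 = 11] add 7: x sits inside (… - 7). So sub: -3*((x - 6) + 3) = 18.
Step 3. [-3*((x - 6) + 3) = 18] leading coefficient -3: divide by -3, so div: (x - 6) + 3 = -6.
Step 4. [(x - 6) + 3 = -6] the outer +3 inverts by subtracting 3 ⇒ sub: x - 6 = -9.
Step 5. [x - 6 = -9] the outer -6 inverts by adding 6, so sub: x = -3.

Answer: x ∈ {-3}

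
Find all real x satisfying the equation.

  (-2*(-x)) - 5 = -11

Step 1. [(-2*(-x)) - 5 = -11] 5 comes off first (add 5) ⇒ sub: -2*(-x) = -6.
Step 2. [-2*(-x) = -6] leading coefficient -2: divide by -2 ⇒ div: -x = 3.
Step 3. [-x = 3] flip signs both sides, so neg: x = -3.

Answer: x ∈ {-3}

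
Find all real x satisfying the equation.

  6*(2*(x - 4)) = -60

Step 1. [6*(2*(x - 4)) = -60] 6·(inner) — divide through by 6. So div: 2*(x - 4) = -10.
Step 2. [2*(x - 4) = -10] 2·(inner) — divide through by 2. So div: x - 4 = -5.
Step 3. [x - 4 = -5] the outer -4 inverts by adding 4. So sub: x = -1.

Answer: x ∈ {-1}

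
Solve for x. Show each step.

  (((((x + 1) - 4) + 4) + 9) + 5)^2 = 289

Step 1. [(((((x + 1) - 4) + 4) + 9) + 5)^2 = 289] LHS squared, RHS 289 ≥ 0: apply √ (±). So sqrt: ((((x + 1) - 4) + 4) + 9) + 5 = 17 or -17.
Step 2. [((((x + 1) - 4) + 4) + 9) + 5 = 17 or -17] the outer +5 inverts by subtracting 5 ⇒ sub: (((x + 1) - 4) + 4) + 9 = 12 or -22.
Step 3. [(((x + 1) - 4) + 4) + 9 = 12 or -22] +9 is outermost — subtract 9 both sides, so sub: ((x + 1) - 4) + 4 = 3 or -31.
Step 4. [((x + 1) - 4) + 4 = 3 or -31] peel the +4: subtract 4 from each side. So sub: (x + 1) - 4 = -1 or -35.
Step 5. [(x + 1) - 4 = -1 or -35] peel the -4: add 4 from each side. So sub: x + 1 = 3 or -31.
Step 6. [x + 1 = 3 or -31] the outer +1 inverts by subtracting 1, so sub: x = 2 or -32.

Answer: x ∈ {-32, 2}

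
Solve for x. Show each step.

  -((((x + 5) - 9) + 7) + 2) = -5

Step 1. [-((((x + 5) - 9) + 7) + 2) = -5] LHS negated; negate both sides, so neg: (((x + 5) - 9) + 7) + 2 = 5.
Step 2. [(((x + 5) - 9) + 7) + 2 = 5] the outer +2 inverts by subtracting 2. So sub: ((x + 5) - 9) + 7 = 3.
Step 3. [((x + 5) - 9) + 7 = 3] peel the +7: subtract 7 from each side, so sub: (x + 5) - 9 = -4.
Step 4. [(x + 5) - 9 = -4] 9 comes off first (add 9). So sub: x + 5 = 5.
Step 5. [x + 5 = 5] 5 comes off first (subtract 5), so sub: x = 0.

Answer: x ∈ {0}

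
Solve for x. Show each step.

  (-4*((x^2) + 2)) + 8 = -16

Step 1. [(-4*((x^2) + 2)) + 8 = -16] the outer +8 inverts by subtracting 8. So sub: -4*((x^2) + 2) = -24.
Step 2. [-4*((x^2) + 2) = -24] divide by the outer -4, so div: (x^2) + 2 = 6.
Step 3. [(x^2) + 2 = 6] the outer +2 inverts by subtracting 2. So sub: x^2 = 4.
Step 4. [x^2 = 4] √ both sides: 4 ≥ 0 gives two branches, so sqrt: x = 2 or -2.

Answer: x ∈ {-2, 2}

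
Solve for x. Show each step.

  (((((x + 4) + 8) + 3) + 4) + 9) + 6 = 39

Step 1. [(((((x + 4) + 8) + 3) + 4) + 9) + 6 = 39] +6 is outermost — subtract 6 both sides, so sub: ((((x + 4) + 8) + 3) + 4) + 9 = 33.
Step 2. [((((x + 4) + 8) + 3) + 4) + 9 = 33] +9 is outermost — subtract 9 both sides. So sub: (((x + 4) + 8) + 3) + 4 = 24.
Step 3. [(((x + 4) + 8) + 3) + 4 = 24] +4 is outermost — subtract 4 both sides. So sub: ((x + 4) + 8) + 3 = 20.
Step 4. [((x + 4) + 8) + 3 = 20] 3 comes off first (subtract 3). So sub: (x + 4) + 8 = 17.
Step 5. [(x + 4) + 8 = 17] peel the +8: subtract 8 from each side ⇒ sub: x + 4 = 9.
Step 6. [x + 4 = 9] the outer +4 inverts by subtracting 4. So sub: x = 5.

Answer: x ∈ {5}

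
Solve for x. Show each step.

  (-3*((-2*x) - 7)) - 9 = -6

Step 1. [(-3*((-2*x) - 7)) - 9 = -6] peel the -9: add 9 from each side, so sub: -3*((-2*x) - 7) = 3.
Step 2. [-3*((-2*x) - 7) = 3] -3·(inner) — divide through by -3 ⇒ div: (-2*x) - 7 = -1.
Step 3. [(-2*x) - 7 = -1] the outer -7 inverts by adding 7. So sub: -2*x = 6.
Step 4. [-2*x = 6] -2·(inner) — divide through by -2 ⇒ div: x = -3.

Answer: x ∈ {-3}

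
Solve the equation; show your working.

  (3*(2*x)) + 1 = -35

Step 1. [(3*(2*x)) + 1 = -35] peel the +1: subtract 1 from each side. So sub: 3*(2*x) = -36.
Step 2. [3*(2*x) = -36] LHS = 3·(…); ÷3 both sides, so div: 2*x = -12.
Step 3. [2*x = -12] leading coefficient 2: divide by 2 ⇒ div: x = -6.

Answer: x ∈ {-6}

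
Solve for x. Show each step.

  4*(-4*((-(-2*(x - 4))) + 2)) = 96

Step 1. [4*(-4*((-(-2*(x - 4))) + 2)) = 96] leading coefficient 4: divide by 4. So div: -4*((-(-2*(x - 4))) + 2) = 24.
Step 2. [-4*((-(-2*(x - 4))) + 2) = 24] divide by the outer -4 ⇒ div: (-(-2*(x - 4))) + 2 = -6.
Step 3. [(-(-2*(x - 4))) + 2 = -6] peel the +2: subtract 2 from each side. So sub: -(-2*(x - 4)) = -8.
Step 4. [-(-2*(x - 4)) = -8] leading − — multiply by −1 ⇒ neg: -2*(x - 4) = 8.
Step 5. [-2*(x - 4) = 8] divide by the outer -2 ⇒ div: x - 4 = -4.
Step 6. [x - 4 = -4] -4 is outermost — add 4 both sides ⇒ sub: x = 0.

Answer: x ∈ {0}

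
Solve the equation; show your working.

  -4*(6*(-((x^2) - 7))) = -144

Step 1. [-4*(6*(-((x^2) - 7))) = -144] -4·(inner) — divide through by -4 ⇒ div: 6*(-((x^2) - 7)) = 36.
Step 2. [6*(-((x^2) - 7)) = 36] 6·(inner) — divide through by 6, so div: -((x^2) - 7) = 6.
Step 3. [-((x^2) - 7) = 6] LHS negated; negate both sides, so neg: (x^2) - 7 = -6.
Step 4. [(x^2) - 7 = -6] peel the -7: add 7 from each side ⇒ sub: x^2 = 1.
Step 5. [x^2 = 1] √ both sides: 1 ≥ 0 gives two branches, so sqrt: x = 1 or -1.

Answer: x ∈ {-1, 1}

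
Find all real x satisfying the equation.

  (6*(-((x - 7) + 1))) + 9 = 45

Step 1. [(6*(-((x - 7) + 1))) + 9 = 45] 9 comes off first (subtract 9) ⇒ sub: 6*(-((x - 7) + 1)) = 36.
Step 2. [6*(-((x - 7) + 1)) = 36] 6 out front; divide by 6 ⇒ div: -((x - 7) + 1) = 6.
Step 3. [-((x - 7) + 1) = 6] flip signs both sides. So neg: (x - 7) + 1 = -6.
Step 4. [(x - 7) + 1 = -6] peel the +1: subtract 1 from each side ⇒ sub: x - 7 = -7.
Step 5. [x - 7 = -7] add 7: x sits inside (… - 7), so sub: x = 0.

Answer: x ∈ {0}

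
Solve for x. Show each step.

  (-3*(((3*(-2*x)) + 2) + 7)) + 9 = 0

Step 1. [(-3*(((3*(-2*x)) + 2) + 7)) + 9 = 0] -3 divides every term; factor it out ⇒ factor: (((3*(-2*x)) + 2) + 7) - 3 = 0.
Step 2. [(((3*(-2*x)) + 2) + 7) - 3 = 0] the outer -3 inverts by adding 3 ⇒ sub: ((3*(-2*x)) + 2) + 7 = 3.
Step 3. [((3*(-2*x)) + 2) + 7 = 3] subtract 7: x sits inside (… + 7) ⇒ sub: (3*(-2*x)) + 2 = -4.
Step 4. [(3*(-2*x)) + 2 = -4] peel the +2: subtract 2 from each side ⇒ sub: 3*(-2*x) = -6.
Step 5. [3*(-2*x) = -6] 3 out front; divide by 3. So div: -2*x = -2.
Step 6. [-2*x = -2] divide by the outer -2, so div: x = 1.

Answer: x ∈ {1}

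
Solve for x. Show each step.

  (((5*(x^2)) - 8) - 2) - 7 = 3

Step 1. [(((5*(x^2)) - 8) - 2) - 7 = 3] add 7: x sits inside (… - 7). So sub: ((5*(x^2)) - 8) - 2 = 10.
Step 2. [((5*(x^2)) - 8) - 2 = 10] peel the -2: add 2 from each side, so sub: (5*(x^2)) - 8 = 12.
Step 3. [(5*(x^2)) - 8 = 12] the outer -8 inverts by adding 8. So sub: 5*(x^2) = 20.
Step 4. [5*(x^2) = 20] 5·(inner) — divide through by 5. So div: x^2 = 4.
Step 5. [x^2 = 4] √ both sides: 4 ≥ 0 gives two branches. So sqrt: x = 2 or -2.

Answer: x ∈ {-2, 2}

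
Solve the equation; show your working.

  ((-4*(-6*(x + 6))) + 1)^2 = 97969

Step 1. [((-4*(-6*(x + 6))) + 1)^2 = 97969] √ both sides: 97969 ≥ 0 gives two branches ⇒ sqrt: (-4*(-6*(x + 6))) + 1 = 313 or -313.
Step 2. [(-4*(-6*(x + 6))) + 1 = 313 or -313] 1 comes off first (subtract 1). So sub: -4*(-6*(x + 6)) = 312 or -314.
Step 3. [-4*(-6*(x + 6)) = 312 or -314] divide by the outer -4, so div: -6*(x + 6) = -78 or 157/2.
Step 4. [-6*(x + 6) = -78 or 157/2] -6 out front; divide by -6. So div: x + 6 = 13 or -157/12.
Step 5. [x + 6 = 13 or -157/12] the outer +6 inverts by subtracting 6 ⇒ sub: x = 7 or -229/12.

Answer: x ∈ {-229/12, 7}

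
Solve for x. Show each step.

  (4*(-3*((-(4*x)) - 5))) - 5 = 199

Step 1. [(4*(-3*((-(4*x)) - 5))) - 5 = 199] the outer -5 inverts by adding 5. So sub: 4*(-3*((-(4*x)) - 5)) = 204.
Step 2. [4*(-3*((-(4*x)) - 5)) = 204] 4 out front; divide by 4 ⇒ div: -3*((-(4*x)) - 5) = 51.
Step 3. [-3*((-(4*x)) - 5) = 51] -3 out front; divide by -3. So div: (-(4*x)) - 5 = -17.
Step 4. [(-(4*x)) - 5 = -17] -5 is outermost — add 5 both sides. So sub: -(4*x) = -12.
Step 5. [-(4*x) = -12] LHS negated; negate both sides, so neg: 4*x = 12.
Step 6. [4*x = 12] 4 out front; divide by 4. So div: x = 3.

Answer: x ∈ {3}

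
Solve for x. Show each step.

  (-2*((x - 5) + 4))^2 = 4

Step 1. [(-2*((x - 5) + 4))^2 = 4] LHS squared, RHS 4 ≥ 0: apply √ (±), so sqrt: -2*((x - 5) + 4) = 2 or -2.
Step 2. [-2*((x - 5) + 4) = 2 or -2] -2·(inner) — divide through by -2, so div: (x - 5) + 4 = -1 or 1.
Step 3. [(x - 5) + 4 = -1 or 1] subtract 4: x sits inside (… + 4), so sub: x - 5 = -5 or -3.
Step 4. [x - 5 = -5 or -3] peel the -5: add 5 from each side ⇒ sub: x = 0 or 2.

Answer: x ∈ {0, 2}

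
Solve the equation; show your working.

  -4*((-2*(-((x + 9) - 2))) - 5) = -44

Step 1. [-4*((-2*(-((x + 9) - 2))) - 5) = -44] -4 out front; divide by -4, so div: (-2*(-((x + 9) - 2))) - 5 = 11.
Step 2. [(-2*(-((x + 9) - 2))) - 5 = 11] peel the -5: add 5 from each side ⇒ sub: -2*(-((x + 9) - 2)) = 16.
Step 3. [-2*(-((x + 9) - 2)) = 16] -2·(inner) — divide through by -2, so div: -((x + 9) - 2) = -8.
Step 4. [-((x + 9) - 2) = -8] flip signs both sides, so neg: (x + 9) - 2 = 8.
Step 5. [(x + 9) - 2 = 8] add 2: x sits inside (… - 2). So sub: x + 9 = 10.
Step 6. [x + 9 = 10] the outer +9 inverts by subtracting 9 ⇒ sub: x = 1.

Answer: x ∈ {1}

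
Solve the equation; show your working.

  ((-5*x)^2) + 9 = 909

Step 1. [((-5*x)^2) + 9 = 909] peel the +9: subtract 9 from each side. So sub: (-5*x)^2 = 900.
Step 2. [(-5*x)^2 = 900] 900 ≥ 0, LHS is (·)² — take ±√, so sqrt: -5*x = 30 or -30.
Step 3. [-5*x = 30 or -30] -5 out front; divide by -5 ⇒ div: x = -6 or 6.

Answer: x ∈ {-6, 6}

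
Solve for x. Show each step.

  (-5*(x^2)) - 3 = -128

Step 1. [(-5*(x^2)) - 3 = -128] 3 comes off first (add 3), so sub: -5*(x^2) = -125.
Step 2. [-5*(x^2) = -125] -5 out front; divide by -5 ⇒ div: x^2 = 25.
Step 3. [x^2 = 25] √ both sides: 25 ≥ 0 gives two branches ⇒ sqrt: x = 5 or -5.

Answer: x ∈ {-5, 5}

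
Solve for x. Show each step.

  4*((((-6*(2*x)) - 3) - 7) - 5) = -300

Step 1. [4*((((-6*(2*x)) - 3) - 7) - 5) = -300] LHS = 4·(…); ÷4 both sides, so div: (((-6*(2*x)) - 3) - 7) - 5 = -75.
Step 2. [(((-6*(2*x)) - 3) - 7) - 5 = -75] add 5: x sits inside (… - 5) ⇒ sub: ((-6*(2*x)) - 3) - 7 = -70.
Step 3. [((-6*(2*x)) - 3) - 7 = -70] 7 comes off first (add 7). So sub: (-6*(2*x)) - 3 = -63.
Step 4. [(-6*(2*x)) - 3 = -63] peel the -3: add 3 from each side. So sub: -6*(2*x) = -60.
Step 5. [-6*(2*x) = -60] -6·(inner) — divide through by -6, so div: 2*x = 10.
Step 6. [2*x = 10] LHS = 2·(…); ÷2 both sides. So div: x = 5.

Answer: x ∈ {5}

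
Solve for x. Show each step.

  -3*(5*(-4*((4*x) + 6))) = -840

Step 1. [-3*(5*(-4*((4*x) + 6))) = -840] divide by the outer -3, so div: 5*(-4*((4*x) + 6)) = 280.
Step 2. [5*(-4*((4*x) + 6)) = 280] LHS = 5·(…); ÷5 both sides, so div: -4*((4*x) + 6) = 56.
Step 3. [-4*((4*x) + 6) = 56] -4 out front; divide by -4. So div: (4*x) + 6 = -14.
Step 4. [(4*x) + 6 = -14] subtract 6: x sits inside (… + 6). So sub: 4*x = -20.
Step 5. [4*x = -20] divide by the outer 4, so div: x = -5.

Answer: x ∈ {-5}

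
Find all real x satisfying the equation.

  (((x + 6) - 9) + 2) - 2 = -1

Step 1. [(((x + 6) - 9) + 2) - 2 = -1] add 2: x sits inside (… - 2) ⇒ sub: ((x + 6) - 9) + 2 = 1.
Step 2. [((x + 6) - 9) + 2 = 1] +2 is outermost — subtract 2 both sides ⇒ sub: (x + 6) - 9 = -1.
Step 3. [(x + 6) - 9 = -1] -9 is outermost — add 9 both sides ⇒ sub: x + 6 = 8.
Step 4. [x + 6 = 8] subtract 6: x sits inside (… + 6). So sub: x = 2.

Answer: x ∈ {2}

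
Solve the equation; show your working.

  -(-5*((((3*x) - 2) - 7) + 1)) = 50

Step 1. [-(-5*((((3*x) - 2) - 7) + 1)) = 50] LHS negated; negate both sides, so neg: -5*((((3*x) - 2) - 7) + 1) = -50.
Step 2. [-5*((((3*x) - 2) - 7) + 1) = -50] leading coefficient -5: divide by -5, so div: (((3*x) - 2) - 7) + 1 = 10.
Step 3. [(((3*x) - 2) - 7) + 1 = 10] +1 is outermost — subtract 1 both sides, so sub: ((3*x) - 2) - 7 = 9.
Step 4. [((3*x) - 2) - 7 = 9] peel the -7: add 7 from each side ⇒ sub: (3*x) - 2 = 16.
Step 5. [(3*x) - 2 = 16] 2 comes off first (add 2) ⇒ sub: 3*x = 18.
Step 6. [3*x = 18] LHS = 3·(…); ÷3 both sides, so div: x = 6.

Answer: x ∈ {6}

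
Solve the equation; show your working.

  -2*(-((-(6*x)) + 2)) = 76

Step 1. [-2*(-((-(6*x)) + 2)) = 76] -2·(inner) — divide through by -2 ⇒ div: -((-(6*x)) + 2) = -38.
Step 2. [-((-(6*x)) + 2) = -38] flip signs both sides ⇒ neg: (-(6*x)) + 2 = 38.
Step 3. [(-(6*x)) + 2 = 38] peel the +2: subtract 2 from each side, so sub: -(6*x) = 36.
Step 4. [-(6*x) = 36] LHS negated; negate both sides, so neg: 6*x = -36.
Step 5. [6*x = -36] leading coefficient 6: divide by 6. So div: x = -6.

Answer: x ∈ {-6}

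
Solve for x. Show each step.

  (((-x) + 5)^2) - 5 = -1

Step 1. [(((-x) + 5)^2) - 5 = -1] add 5: x sits inside (… - 5), so sub: ((-x) + 5)^2 = 4.
Step 2. [((-x) + 5)^2 = 4] 4 ≥ 0, LHS is (·)² — take ±√. So sqrt: (-x) + 5 = 2 or -2.
Step 3. [(-x) + 5 = 2 or -2] the outer +5 inverts by subtracting 5, so sub: -x = -3 or -7.
Step 4. [-x = -3 or -7] leading − — multiply by −1 ⇒ neg: x = 3 or 7.

Answer: x ∈ {3, 7}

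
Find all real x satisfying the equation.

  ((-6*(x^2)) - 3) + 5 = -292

Step 1. [((-6*(x^2)) - 3) + 5 = -292] the outer +5 inverts by subtracting 5 ⇒ sub: (-6*(x^2)) - 3 = -297.
Step 2. [(-6*(x^2)) - 3 = -297] add 3: x sits inside (… - 3). So sub: -6*(x^2) = -294.
Step 3. [-6*(x^2) = -294] divide by the outer -6, so div: x^2 = 49.
Step 4. [x^2 = 49] LHS squared, RHS 49 ≥ 0: apply √ (±). So sqrt: x = 7 or -7.

Answer: x ∈ {-7, 7}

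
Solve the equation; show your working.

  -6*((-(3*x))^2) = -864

Step 1. [-6*((-(3*x))^2) = -864] divide by the outer -6 ⇒ div: (-(3*x))^2 = 144.
Step 2. [(-(3*x))^2 = 144] √ both sides: 144 ≥ 0 gives two branches ⇒ sqrt: -(3*x) = 12 or -12.
Step 3. [-(3*x) = 12 or -12] flip signs both sides, so neg: 3*x = -12 or 12.
Step 4. [3*x = -12 or 12] divide by the outer 3. So div: x = -4 or 4.

Answer: x ∈ {-4, 4}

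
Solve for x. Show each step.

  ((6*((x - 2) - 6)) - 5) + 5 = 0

Step 1. [((6*((x - 2) - 6)) - 5) + 5 = 0] peel the +5: subtract 5 from each side. So sub: (6*((x - 2) - 6)) - 5 = -5.
Step 2. [(6*((x - 2) - 6)) - 5 = -5] the outer -5 inverts by adding 5, so sub: 6*((x - 2) - 6) = 0.
Step 3. [6*((x - 2) - 6) = 0] divide by the outer 6. So div: (x - 2) - 6 = 0.
Step 4. [(x - 2) - 6 = 0] peel the -6: add 6 from each side. So sub: x - 2 = 6.
Step 5. [x - 2 = 6] peel the -2: add 2 from each side, so sub: x = 8.

Answer: x ∈ {8}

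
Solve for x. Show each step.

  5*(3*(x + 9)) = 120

Step 1. [5*(3*(x + 9)) = 120] divide by the outer 5, so div: 3*(x + 9) = 24.
Step 2. [3*(x + 9) = 24] leading coefficient 3: divide by 3, so div: x + 9 = 8.
Step 3. [x + 9 = 8] the outer +9 inverts by subtracting 9. So sub: x = -1.

Answer: x ∈ {-1}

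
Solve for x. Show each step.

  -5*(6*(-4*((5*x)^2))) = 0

Step 1. [-5*(6*(-4*((5*x)^2))) = 0] leading coefficient -5: divide by -5. So div: 6*(-4*((5*x)^2)) = 0.
Step 2. [6*(-4*((5*x)^2)) = 0] LHS = 6·(…); ÷6 both sides ⇒ div: -4*((5*x)^2) = 0.
Step 3. [-4*((5*x)^2) = 0] -4 out front; divide by -4. So div: (5*x)^2 = 0.
Step 4. [(5*x)^2 = 0] √ both sides: 0 ≥ 0 gives two branches ⇒ sqrt: 5*x = 0.
Step 5. [5*x = 0] 5·(inner) — divide through by 5, so div: x = 0.

Answer: x ∈ {0}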